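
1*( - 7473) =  - 7473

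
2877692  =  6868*419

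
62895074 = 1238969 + 61656105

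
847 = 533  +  314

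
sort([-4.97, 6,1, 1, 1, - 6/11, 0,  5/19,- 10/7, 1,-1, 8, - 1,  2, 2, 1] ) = [-4.97,- 10/7, - 1,-1, - 6/11, 0, 5/19, 1,  1,  1,1,  1, 2,2,6, 8] 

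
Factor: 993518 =2^1*457^1*1087^1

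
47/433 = 47/433=0.11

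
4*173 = 692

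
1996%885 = 226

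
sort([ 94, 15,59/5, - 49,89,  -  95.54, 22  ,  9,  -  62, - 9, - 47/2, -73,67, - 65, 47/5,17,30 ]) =[ - 95.54, - 73,-65, -62,-49,  -  47/2, - 9,9 , 47/5,59/5, 15, 17,22 , 30, 67  ,  89,94]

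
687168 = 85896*8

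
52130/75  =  695  +  1/15 = 695.07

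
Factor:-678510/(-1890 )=359 = 359^1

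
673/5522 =673/5522=0.12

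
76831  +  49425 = 126256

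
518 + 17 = 535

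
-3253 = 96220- 99473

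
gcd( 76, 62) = 2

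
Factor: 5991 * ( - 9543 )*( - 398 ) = 2^1 * 3^2*199^1 *1997^1 * 3181^1 = 22754500974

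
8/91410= 4/45705= 0.00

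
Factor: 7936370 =2^1*5^1*13^1*41^1*1489^1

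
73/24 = 73/24 = 3.04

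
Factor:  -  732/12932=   -  3/53 = -3^1*53^( - 1)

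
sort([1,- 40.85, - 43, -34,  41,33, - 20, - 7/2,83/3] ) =[ - 43, - 40.85,-34, - 20,-7/2,1, 83/3, 33, 41 ] 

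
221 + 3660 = 3881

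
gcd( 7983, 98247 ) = 3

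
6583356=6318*1042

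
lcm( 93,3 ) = 93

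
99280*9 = 893520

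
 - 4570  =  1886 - 6456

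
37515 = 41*915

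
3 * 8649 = 25947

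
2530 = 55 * 46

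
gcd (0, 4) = 4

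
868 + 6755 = 7623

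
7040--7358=14398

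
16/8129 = 16/8129= 0.00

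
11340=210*54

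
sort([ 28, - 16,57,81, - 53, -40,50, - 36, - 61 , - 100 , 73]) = [ - 100, - 61,-53, - 40, - 36, - 16,28, 50, 57,  73,81 ] 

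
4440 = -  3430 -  - 7870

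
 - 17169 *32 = - 549408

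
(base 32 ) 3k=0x74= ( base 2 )1110100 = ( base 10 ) 116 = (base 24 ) 4k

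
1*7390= 7390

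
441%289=152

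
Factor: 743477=7^2*15173^1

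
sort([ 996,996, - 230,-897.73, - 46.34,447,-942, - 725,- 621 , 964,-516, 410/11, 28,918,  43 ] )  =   [-942 , - 897.73, - 725,-621, - 516, -230, - 46.34, 28, 410/11,  43,447, 918, 964,996, 996 ]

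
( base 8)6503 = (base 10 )3395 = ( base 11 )2607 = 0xD43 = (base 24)5LB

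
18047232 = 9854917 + 8192315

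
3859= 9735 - 5876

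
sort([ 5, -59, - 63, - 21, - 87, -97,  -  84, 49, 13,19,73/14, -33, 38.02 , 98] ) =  [ - 97,-87, - 84,-63, - 59, - 33,  -  21,5, 73/14,13, 19,38.02,49,  98] 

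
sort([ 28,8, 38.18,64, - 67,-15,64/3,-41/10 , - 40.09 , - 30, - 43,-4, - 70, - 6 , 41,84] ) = [ - 70, - 67, - 43, -40.09, - 30, - 15, - 6, - 41/10, - 4,8,64/3, 28,38.18,41, 64, 84] 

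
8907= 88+8819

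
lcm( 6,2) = 6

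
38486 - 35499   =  2987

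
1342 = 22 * 61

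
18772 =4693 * 4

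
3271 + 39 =3310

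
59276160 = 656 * 90360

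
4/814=2/407= 0.00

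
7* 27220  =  190540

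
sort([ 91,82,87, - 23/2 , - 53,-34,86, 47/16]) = [  -  53, - 34, - 23/2, 47/16,82,86,87 , 91 ] 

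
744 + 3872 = 4616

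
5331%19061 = 5331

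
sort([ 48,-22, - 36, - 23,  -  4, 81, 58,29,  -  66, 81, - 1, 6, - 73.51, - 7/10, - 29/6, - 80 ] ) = [ - 80, - 73.51,- 66, - 36, - 23 , - 22, -29/6, - 4, - 1, - 7/10,  6, 29, 48,58, 81, 81]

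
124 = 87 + 37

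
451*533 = 240383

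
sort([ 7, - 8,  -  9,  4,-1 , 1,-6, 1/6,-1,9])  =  [- 9, - 8,-6, - 1, -1,1/6,1, 4,7,9 ]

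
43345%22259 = 21086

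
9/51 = 3/17 = 0.18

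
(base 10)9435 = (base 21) 1086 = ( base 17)1FB0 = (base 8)22333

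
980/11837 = 140/1691  =  0.08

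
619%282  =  55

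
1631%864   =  767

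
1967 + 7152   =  9119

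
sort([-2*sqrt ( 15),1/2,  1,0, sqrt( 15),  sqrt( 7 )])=[ - 2*sqrt(15), 0,1/2 , 1, sqrt(7 ),sqrt(15)]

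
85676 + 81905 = 167581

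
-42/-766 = 21/383 = 0.05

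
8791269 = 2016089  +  6775180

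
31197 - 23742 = 7455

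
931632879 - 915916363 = 15716516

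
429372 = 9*47708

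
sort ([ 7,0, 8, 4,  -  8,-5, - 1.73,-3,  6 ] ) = [-8, - 5, - 3, - 1.73 , 0, 4,  6,7,8 ]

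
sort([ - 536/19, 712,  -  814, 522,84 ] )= [ - 814, - 536/19,84, 522, 712]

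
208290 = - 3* ( - 69430 ) 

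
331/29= 11 + 12/29 =11.41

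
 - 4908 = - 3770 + -1138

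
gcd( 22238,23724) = 2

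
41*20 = 820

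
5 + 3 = 8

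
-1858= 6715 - 8573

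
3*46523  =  139569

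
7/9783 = 7/9783= 0.00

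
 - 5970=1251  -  7221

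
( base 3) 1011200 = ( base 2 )1101010111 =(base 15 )3C0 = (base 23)1E4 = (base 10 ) 855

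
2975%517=390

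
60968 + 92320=153288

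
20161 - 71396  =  -51235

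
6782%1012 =710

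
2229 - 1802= 427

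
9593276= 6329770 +3263506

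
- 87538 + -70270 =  - 157808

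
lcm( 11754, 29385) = 58770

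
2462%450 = 212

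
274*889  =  243586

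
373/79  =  4 + 57/79 = 4.72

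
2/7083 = 2/7083 = 0.00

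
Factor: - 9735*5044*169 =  - 8298464460  =  - 2^2*3^1*5^1 * 11^1*13^3*59^1*97^1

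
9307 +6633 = 15940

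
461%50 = 11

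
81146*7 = 568022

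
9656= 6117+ 3539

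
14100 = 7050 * 2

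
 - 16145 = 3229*( - 5 ) 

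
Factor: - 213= -3^1*71^1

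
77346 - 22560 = 54786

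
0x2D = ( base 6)113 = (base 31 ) 1E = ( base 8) 55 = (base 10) 45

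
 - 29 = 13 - 42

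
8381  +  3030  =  11411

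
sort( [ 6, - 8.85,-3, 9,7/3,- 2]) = [- 8.85,-3,-2,7/3,6,9]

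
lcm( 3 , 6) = 6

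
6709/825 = 8 + 109/825 = 8.13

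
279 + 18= 297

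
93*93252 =8672436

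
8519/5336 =8519/5336  =  1.60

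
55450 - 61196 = - 5746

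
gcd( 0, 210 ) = 210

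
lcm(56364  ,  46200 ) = 2818200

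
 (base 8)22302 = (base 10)9410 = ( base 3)110220112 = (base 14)3602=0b10010011000010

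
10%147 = 10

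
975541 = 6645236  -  5669695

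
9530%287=59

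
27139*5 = 135695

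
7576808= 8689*872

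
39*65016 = 2535624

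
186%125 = 61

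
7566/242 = 3783/121 = 31.26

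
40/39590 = 4/3959 = 0.00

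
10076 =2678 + 7398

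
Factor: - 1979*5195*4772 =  - 49060478660 = -  2^2*5^1*1039^1*1193^1*1979^1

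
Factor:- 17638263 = - 3^3*23^1*28403^1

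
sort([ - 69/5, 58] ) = [ - 69/5 , 58] 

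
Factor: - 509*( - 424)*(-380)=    - 2^5*5^1*19^1*53^1*509^1  =  - 82010080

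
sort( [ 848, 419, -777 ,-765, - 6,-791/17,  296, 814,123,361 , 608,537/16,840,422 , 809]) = [-777, - 765, - 791/17, - 6,537/16, 123, 296,361,419, 422,608,809,814,  840,848] 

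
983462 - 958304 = 25158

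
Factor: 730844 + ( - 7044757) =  - 6313913 = - 6313913^1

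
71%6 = 5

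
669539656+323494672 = 993034328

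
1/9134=1/9134 = 0.00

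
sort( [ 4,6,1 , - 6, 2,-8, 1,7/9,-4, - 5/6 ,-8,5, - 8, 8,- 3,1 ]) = [-8,- 8, - 8, - 6, - 4, -3,-5/6,7/9,1, 1 , 1 , 2,4,5, 6, 8 ] 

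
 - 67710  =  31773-99483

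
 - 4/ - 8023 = 4/8023 =0.00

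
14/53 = 14/53 = 0.26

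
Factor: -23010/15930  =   -13/9 = -3^( -2)*13^1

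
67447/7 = 67447/7 =9635.29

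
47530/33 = 47530/33 = 1440.30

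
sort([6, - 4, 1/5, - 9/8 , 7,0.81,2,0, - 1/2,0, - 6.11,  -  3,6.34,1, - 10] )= [ - 10, - 6.11, - 4 ,  -  3, - 9/8,-1/2,0 , 0, 1/5,0.81,1 , 2,6, 6.34,  7 ] 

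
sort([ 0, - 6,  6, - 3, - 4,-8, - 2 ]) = [ - 8 ,-6, - 4, - 3, - 2,0,6]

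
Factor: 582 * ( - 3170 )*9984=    - 18419880960 =- 2^10*3^2*5^1*13^1*97^1  *  317^1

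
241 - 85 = 156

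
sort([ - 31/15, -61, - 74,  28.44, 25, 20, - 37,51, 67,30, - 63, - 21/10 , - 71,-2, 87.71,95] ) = [ - 74, - 71, - 63, - 61,  -  37,-21/10, - 31/15,-2, 20,25, 28.44, 30, 51,67, 87.71,95]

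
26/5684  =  13/2842   =  0.00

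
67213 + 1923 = 69136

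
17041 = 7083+9958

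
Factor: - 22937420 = -2^2*5^1*11^1*17^1* 6133^1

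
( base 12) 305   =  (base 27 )G5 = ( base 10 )437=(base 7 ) 1163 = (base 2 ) 110110101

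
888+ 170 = 1058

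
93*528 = 49104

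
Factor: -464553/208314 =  - 2^(-1 )*163^(-1 )*727^1 =-727/326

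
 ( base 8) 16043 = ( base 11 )5459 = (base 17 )17fc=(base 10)7203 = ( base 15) 2203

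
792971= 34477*23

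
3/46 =3/46 = 0.07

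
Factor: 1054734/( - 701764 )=  -  527367/350882=-2^(-1)*  3^1*7^(  -  1 )*23^1*71^ ( -1 )*353^ ( - 1)*7643^1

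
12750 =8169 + 4581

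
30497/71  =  429 + 38/71 = 429.54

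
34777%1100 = 677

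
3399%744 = 423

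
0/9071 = 0 =0.00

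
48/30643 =48/30643 = 0.00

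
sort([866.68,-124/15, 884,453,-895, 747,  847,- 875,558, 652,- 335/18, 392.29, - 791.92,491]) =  [-895 ,- 875,-791.92, - 335/18, - 124/15 , 392.29, 453, 491, 558 , 652,747,847,866.68, 884]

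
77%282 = 77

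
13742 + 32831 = 46573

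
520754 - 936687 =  - 415933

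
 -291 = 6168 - 6459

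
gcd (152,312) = 8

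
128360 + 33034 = 161394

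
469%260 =209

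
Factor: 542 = 2^1* 271^1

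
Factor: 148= 2^2 * 37^1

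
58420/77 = 758 + 54/77 = 758.70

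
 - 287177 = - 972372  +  685195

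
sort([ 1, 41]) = [1, 41 ] 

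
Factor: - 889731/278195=-3^3*5^( - 1 )*31^1 * 1063^1  *55639^( - 1)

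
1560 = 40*39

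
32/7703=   32/7703 = 0.00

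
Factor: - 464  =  - 2^4*29^1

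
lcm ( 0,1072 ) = 0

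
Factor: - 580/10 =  - 2^1*29^1= -58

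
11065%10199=866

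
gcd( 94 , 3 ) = 1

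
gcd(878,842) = 2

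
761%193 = 182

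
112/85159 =112/85159 = 0.00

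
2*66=132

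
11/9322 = 11/9322 = 0.00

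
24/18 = 4/3 = 1.33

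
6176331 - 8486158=-2309827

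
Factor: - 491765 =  - 5^1*59^1*1667^1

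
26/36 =13/18= 0.72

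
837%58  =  25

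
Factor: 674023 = 7^1* 96289^1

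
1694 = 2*847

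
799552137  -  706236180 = 93315957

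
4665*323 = 1506795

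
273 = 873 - 600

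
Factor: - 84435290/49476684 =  - 2^( - 1 )*3^( - 1 )*5^1*19^( - 1)*217003^( - 1 )*8443529^1 = - 42217645/24738342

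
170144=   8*21268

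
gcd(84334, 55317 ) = 1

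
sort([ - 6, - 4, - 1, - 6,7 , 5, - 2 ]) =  [ - 6, - 6, - 4, - 2, - 1,5,7 ]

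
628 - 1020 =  - 392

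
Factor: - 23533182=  - 2^1*3^2*47^1 * 27817^1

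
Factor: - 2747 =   -  41^1*67^1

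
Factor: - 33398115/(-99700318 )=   2^( - 1)*3^1*5^1*17^1*29^( - 1 ) * 130973^1*1718971^( - 1) 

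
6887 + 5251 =12138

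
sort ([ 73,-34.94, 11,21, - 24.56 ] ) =[ - 34.94, - 24.56, 11,21,73]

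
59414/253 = 59414/253 = 234.84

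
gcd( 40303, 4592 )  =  41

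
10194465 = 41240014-31045549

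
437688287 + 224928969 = 662617256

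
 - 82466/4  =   - 20617 +1/2 = - 20616.50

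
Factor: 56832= 2^9 *3^1 * 37^1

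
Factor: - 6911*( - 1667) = 1667^1*6911^1  =  11520637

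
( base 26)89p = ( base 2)1011000100011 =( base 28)76B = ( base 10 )5667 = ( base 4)1120203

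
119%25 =19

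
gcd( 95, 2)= 1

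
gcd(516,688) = 172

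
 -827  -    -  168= - 659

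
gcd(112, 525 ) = 7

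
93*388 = 36084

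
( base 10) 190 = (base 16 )be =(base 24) 7m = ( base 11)163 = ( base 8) 276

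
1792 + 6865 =8657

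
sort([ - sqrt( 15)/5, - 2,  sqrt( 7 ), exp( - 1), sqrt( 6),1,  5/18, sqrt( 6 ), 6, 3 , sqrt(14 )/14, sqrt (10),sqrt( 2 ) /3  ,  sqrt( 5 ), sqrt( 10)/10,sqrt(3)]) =[ - 2, - sqrt (15 ) /5 , sqrt(14)/14 , 5/18, sqrt(10)/10,exp( - 1 ), sqrt( 2)/3,1, sqrt( 3), sqrt( 5 ),sqrt( 6 ), sqrt( 6 ),  sqrt( 7), 3, sqrt( 10 ), 6]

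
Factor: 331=331^1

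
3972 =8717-4745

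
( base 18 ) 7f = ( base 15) 96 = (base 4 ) 2031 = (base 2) 10001101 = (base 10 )141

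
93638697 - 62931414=30707283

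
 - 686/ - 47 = 14 + 28/47 = 14.60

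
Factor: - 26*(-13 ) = 338 = 2^1 * 13^2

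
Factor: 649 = 11^1*59^1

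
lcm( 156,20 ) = 780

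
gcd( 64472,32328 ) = 8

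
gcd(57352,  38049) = 1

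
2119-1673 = 446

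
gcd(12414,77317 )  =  1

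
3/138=1/46 = 0.02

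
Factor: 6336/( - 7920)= -2^2*5^(-1) = -4/5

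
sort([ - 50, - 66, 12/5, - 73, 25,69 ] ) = [ - 73,-66, - 50,12/5, 25, 69]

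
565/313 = 565/313=1.81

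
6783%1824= 1311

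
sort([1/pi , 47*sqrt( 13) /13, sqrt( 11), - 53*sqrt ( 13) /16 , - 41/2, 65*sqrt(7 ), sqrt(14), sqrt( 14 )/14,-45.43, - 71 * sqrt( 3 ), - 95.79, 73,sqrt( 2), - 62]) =[ - 71*sqrt( 3),- 95.79, - 62, - 45.43, - 41/2,-53*sqrt(13 )/16, sqrt( 14 ) /14,1/pi, sqrt( 2) , sqrt(11), sqrt( 14),47*sqrt( 13) /13 , 73,65 *sqrt( 7 )]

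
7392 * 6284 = 46451328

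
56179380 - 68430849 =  - 12251469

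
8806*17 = 149702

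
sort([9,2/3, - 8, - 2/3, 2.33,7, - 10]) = [-10, - 8 , - 2/3,2/3, 2.33,7,  9]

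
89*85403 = 7600867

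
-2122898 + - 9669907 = -11792805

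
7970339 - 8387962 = - 417623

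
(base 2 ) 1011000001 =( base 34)kp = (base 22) 1A1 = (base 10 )705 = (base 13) 423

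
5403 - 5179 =224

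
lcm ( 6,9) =18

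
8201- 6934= 1267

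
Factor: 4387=41^1*107^1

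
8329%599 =542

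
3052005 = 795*3839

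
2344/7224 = 293/903=0.32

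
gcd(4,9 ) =1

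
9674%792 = 170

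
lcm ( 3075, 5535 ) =27675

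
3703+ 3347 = 7050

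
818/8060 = 409/4030 =0.10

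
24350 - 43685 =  - 19335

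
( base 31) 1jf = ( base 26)285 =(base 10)1565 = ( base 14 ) 7db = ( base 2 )11000011101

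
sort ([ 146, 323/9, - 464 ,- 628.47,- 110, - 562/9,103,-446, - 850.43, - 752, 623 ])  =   [ - 850.43, - 752 ,- 628.47 , - 464, -446, - 110, - 562/9,323/9,103 , 146, 623 ]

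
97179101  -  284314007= - 187134906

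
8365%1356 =229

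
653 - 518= 135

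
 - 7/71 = - 1+64/71 = - 0.10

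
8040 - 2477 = 5563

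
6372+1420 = 7792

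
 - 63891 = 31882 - 95773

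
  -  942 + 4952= 4010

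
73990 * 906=67034940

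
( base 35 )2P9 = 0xD06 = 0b110100000110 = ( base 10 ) 3334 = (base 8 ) 6406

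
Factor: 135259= 41^1*3299^1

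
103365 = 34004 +69361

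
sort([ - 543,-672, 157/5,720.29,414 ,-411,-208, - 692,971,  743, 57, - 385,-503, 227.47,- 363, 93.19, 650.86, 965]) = [-692,-672, - 543, - 503, - 411,-385,-363,-208, 157/5,57,  93.19,227.47, 414 , 650.86,720.29,743,965,971]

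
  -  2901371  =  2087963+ - 4989334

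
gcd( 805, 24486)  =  7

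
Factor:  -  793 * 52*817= - 33689812  =  -2^2*13^2 * 19^1  *  43^1*61^1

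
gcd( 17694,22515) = 3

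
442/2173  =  442/2173 = 0.20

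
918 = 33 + 885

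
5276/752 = 7+3/188 = 7.02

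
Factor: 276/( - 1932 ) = -1/7 = -7^ ( - 1 )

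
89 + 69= 158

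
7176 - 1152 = 6024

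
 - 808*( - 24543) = 19830744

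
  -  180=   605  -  785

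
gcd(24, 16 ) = 8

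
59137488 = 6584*8982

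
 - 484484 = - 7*69212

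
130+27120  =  27250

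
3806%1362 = 1082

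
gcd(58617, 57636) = 9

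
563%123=71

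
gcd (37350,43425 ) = 225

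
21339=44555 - 23216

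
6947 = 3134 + 3813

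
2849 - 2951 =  - 102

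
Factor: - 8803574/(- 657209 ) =2^1*7^(  -  1 )*13^1 *19^1*71^1 * 251^1*93887^( - 1)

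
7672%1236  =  256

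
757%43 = 26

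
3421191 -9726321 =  - 6305130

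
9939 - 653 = 9286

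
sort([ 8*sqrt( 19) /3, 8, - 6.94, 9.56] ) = [ - 6.94,8, 9.56, 8 * sqrt( 19)/3 ] 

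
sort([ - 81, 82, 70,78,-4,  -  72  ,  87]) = [ - 81,-72, -4, 70, 78, 82, 87]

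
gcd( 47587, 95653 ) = 1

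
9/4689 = 1/521 = 0.00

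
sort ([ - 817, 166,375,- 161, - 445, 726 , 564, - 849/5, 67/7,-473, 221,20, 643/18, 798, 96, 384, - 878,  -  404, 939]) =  [ - 878, - 817 , - 473,-445, - 404,-849/5, - 161, 67/7,20, 643/18, 96,166,221, 375, 384, 564, 726 , 798, 939 ]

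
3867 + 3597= 7464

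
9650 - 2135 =7515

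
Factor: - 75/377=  -3^1 * 5^2*13^ ( - 1)*29^ (  -  1 )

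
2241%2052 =189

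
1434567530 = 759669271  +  674898259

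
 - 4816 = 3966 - 8782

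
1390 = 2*695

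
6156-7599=-1443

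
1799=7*257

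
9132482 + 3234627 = 12367109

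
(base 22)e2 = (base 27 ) BD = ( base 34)94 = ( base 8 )466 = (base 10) 310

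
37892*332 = 12580144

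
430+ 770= 1200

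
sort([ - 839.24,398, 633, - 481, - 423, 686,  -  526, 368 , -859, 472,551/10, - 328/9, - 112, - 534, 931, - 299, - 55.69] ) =[-859,-839.24, - 534,  -  526, - 481, - 423, - 299,-112, - 55.69, - 328/9, 551/10, 368, 398, 472, 633,686, 931]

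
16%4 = 0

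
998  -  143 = 855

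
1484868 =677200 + 807668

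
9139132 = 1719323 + 7419809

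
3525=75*47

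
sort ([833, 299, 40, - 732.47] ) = [  -  732.47, 40,299, 833]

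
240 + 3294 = 3534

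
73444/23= 3193+5/23=3193.22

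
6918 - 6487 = 431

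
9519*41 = 390279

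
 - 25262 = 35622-60884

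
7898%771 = 188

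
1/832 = 1/832   =  0.00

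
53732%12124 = 5236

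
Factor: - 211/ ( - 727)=211^1*727^( - 1)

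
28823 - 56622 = -27799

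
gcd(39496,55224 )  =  8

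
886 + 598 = 1484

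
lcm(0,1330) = 0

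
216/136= 1 + 10/17 = 1.59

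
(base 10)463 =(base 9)564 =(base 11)391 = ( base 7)1231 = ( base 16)1CF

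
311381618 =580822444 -269440826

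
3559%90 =49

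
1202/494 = 2 + 107/247 = 2.43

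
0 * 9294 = 0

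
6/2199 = 2/733 = 0.00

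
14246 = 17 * 838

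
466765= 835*559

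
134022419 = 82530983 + 51491436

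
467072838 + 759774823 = 1226847661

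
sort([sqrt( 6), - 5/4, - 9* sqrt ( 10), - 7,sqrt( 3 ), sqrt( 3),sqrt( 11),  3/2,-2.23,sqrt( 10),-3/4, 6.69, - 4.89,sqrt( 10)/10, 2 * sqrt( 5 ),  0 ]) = [-9*sqrt ( 10),-7, - 4.89, - 2.23,-5/4, -3/4,0 , sqrt(10)/10,3/2, sqrt(3),sqrt(3 ), sqrt( 6), sqrt( 10), sqrt ( 11),2*sqrt( 5),6.69] 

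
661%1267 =661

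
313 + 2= 315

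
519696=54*9624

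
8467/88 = 96+19/88=96.22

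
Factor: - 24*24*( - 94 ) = 54144 = 2^7*3^2*47^1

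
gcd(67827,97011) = 3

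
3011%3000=11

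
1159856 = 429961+729895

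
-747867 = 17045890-17793757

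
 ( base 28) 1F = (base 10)43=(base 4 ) 223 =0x2b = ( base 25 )1I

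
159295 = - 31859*( - 5)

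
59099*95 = 5614405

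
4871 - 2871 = 2000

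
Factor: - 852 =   -  2^2 * 3^1*71^1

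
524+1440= 1964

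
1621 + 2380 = 4001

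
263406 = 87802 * 3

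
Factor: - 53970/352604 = - 15/98 = - 2^( - 1) * 3^1*5^1*7^( - 2) 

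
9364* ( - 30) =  - 280920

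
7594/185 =41+9/185 = 41.05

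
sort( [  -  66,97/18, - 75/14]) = [-66, - 75/14, 97/18]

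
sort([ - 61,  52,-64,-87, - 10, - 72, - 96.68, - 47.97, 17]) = [ - 96.68, - 87, - 72, - 64, - 61, - 47.97, - 10,17,52 ]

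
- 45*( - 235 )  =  10575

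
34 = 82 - 48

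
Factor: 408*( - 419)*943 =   -  2^3 * 3^1*17^1 * 23^1*41^1 * 419^1 = - 161207736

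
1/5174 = 1/5174= 0.00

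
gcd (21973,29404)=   1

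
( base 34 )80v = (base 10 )9279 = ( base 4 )2100333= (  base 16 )243f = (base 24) g2f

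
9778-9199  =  579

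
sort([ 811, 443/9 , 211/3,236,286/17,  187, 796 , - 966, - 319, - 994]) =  [ - 994,- 966, - 319,286/17, 443/9, 211/3 , 187 , 236, 796, 811]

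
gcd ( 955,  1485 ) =5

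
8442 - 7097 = 1345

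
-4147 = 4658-8805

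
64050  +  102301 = 166351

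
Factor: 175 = 5^2*7^1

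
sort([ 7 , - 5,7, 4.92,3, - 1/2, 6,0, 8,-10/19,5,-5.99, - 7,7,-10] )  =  [ - 10, - 7, -5.99, - 5,  -  10/19, - 1/2,0,3,4.92, 5,6,7,7,7, 8]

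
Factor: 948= 2^2 * 3^1*79^1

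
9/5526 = 1/614=0.00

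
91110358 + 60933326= 152043684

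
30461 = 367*83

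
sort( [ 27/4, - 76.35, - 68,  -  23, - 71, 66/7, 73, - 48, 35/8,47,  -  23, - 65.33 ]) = [ -76.35, - 71,-68,  -  65.33, - 48, - 23, - 23, 35/8,27/4,66/7, 47 , 73] 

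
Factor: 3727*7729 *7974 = 2^1*3^2 *59^1*131^1*443^1*3727^1=229698908442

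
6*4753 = 28518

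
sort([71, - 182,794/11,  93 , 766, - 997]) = [ - 997, - 182, 71, 794/11 , 93 , 766] 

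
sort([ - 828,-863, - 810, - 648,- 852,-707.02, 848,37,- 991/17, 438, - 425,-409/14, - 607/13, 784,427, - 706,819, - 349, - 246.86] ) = [ - 863, - 852,- 828, - 810, - 707.02,-706 , - 648, - 425, -349, - 246.86,-991/17, - 607/13, - 409/14,37,427,438,  784,819,848 ] 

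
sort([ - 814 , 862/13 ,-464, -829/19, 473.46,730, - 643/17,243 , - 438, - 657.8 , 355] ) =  [ - 814, - 657.8, - 464, - 438, - 829/19,- 643/17,862/13, 243,355 , 473.46,730] 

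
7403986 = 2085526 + 5318460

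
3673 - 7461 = -3788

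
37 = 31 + 6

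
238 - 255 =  - 17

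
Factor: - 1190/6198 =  - 3^ ( - 1 )*5^1*7^1*  17^1*1033^( - 1) = - 595/3099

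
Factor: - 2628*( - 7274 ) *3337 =2^3*3^2* 47^1*71^1* 73^1*  3637^1= 63790332264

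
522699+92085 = 614784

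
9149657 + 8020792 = 17170449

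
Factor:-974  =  -2^1 * 487^1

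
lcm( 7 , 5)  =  35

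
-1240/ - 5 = 248/1=248.00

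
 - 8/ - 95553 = 8/95553= 0.00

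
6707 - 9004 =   -  2297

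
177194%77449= 22296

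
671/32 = 671/32 =20.97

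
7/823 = 7/823 = 0.01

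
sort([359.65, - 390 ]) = [ - 390, 359.65 ]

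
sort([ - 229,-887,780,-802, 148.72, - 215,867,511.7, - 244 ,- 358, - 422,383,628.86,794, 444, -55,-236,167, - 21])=[ - 887, - 802, - 422, - 358, - 244 , - 236,-229, - 215, - 55, - 21, 148.72,167,383, 444 , 511.7,628.86,780,794, 867] 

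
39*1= 39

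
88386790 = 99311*890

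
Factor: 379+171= 2^1*5^2*11^1  =  550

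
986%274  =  164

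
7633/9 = 7633/9= 848.11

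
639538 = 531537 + 108001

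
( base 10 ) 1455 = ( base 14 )75d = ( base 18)48f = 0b10110101111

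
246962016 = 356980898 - 110018882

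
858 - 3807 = - 2949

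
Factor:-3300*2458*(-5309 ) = 2^3*3^1*5^2*11^1*1229^1*5309^1 = 43063422600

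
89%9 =8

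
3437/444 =7  +  329/444 = 7.74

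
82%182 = 82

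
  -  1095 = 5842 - 6937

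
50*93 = 4650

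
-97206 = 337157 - 434363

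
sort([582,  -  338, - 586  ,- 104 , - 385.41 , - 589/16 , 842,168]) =[- 586 , - 385.41, - 338, - 104, - 589/16, 168, 582,  842] 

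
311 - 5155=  - 4844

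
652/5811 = 652/5811 = 0.11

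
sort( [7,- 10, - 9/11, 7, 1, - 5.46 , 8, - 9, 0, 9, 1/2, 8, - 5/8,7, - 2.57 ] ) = [ - 10, -9, - 5.46, - 2.57, - 9/11,-5/8, 0, 1/2, 1, 7,7, 7, 8, 8, 9 ] 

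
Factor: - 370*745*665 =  - 183307250 = - 2^1*5^3 *7^1*19^1*37^1*149^1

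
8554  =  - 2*(-4277)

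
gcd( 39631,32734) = 1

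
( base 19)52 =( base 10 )97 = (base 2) 1100001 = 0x61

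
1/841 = 1/841=0.00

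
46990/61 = 770 + 20/61 =770.33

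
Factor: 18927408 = 2^4*3^1 * 251^1 * 1571^1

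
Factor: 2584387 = 13^1 * 61^1*3259^1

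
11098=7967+3131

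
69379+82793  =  152172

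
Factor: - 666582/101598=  - 41^(-1 ) *269^1 = - 269/41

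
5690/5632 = 2845/2816 = 1.01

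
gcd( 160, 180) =20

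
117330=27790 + 89540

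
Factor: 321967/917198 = 2^( - 1)*397^1*811^1*458599^( - 1)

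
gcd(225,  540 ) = 45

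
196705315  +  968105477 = 1164810792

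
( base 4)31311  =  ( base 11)735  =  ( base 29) 11f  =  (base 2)1101110101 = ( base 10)885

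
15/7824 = 5/2608 = 0.00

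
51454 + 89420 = 140874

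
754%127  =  119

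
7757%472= 205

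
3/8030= 3/8030 = 0.00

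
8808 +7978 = 16786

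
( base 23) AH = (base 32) 7N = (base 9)304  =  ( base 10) 247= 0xf7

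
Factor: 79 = 79^1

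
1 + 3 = 4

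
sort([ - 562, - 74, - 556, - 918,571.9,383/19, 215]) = [-918, - 562, - 556,-74,383/19, 215,  571.9]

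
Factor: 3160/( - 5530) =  - 2^2*7^ ( - 1) = -  4/7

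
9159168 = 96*95408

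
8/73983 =8/73983 = 0.00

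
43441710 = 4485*9686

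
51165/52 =51165/52=983.94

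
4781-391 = 4390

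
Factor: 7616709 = 3^2*37^1*89^1 * 257^1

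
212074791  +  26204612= 238279403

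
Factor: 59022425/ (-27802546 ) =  - 2^( - 1 ) * 5^2*7^1*11^1*30661^1*13901273^( - 1)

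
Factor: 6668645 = 5^1 *179^1 * 7451^1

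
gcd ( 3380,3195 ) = 5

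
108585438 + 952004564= 1060590002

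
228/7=32+4/7 = 32.57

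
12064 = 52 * 232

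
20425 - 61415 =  - 40990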